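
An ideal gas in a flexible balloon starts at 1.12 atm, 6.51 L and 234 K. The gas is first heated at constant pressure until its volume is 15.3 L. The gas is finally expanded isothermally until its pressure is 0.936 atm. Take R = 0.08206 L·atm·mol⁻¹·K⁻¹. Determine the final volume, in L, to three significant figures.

Isobaric, so V/T is constant: P₂ = P₁; T₂ = T₁·(V₂/V₁) = 550.0 K.
Isothermal, so P V is constant: T₃ = T₂; V₃ = V₂·(P₂/P₃) = 18.31 L.

V₃ ≈ 18.3 L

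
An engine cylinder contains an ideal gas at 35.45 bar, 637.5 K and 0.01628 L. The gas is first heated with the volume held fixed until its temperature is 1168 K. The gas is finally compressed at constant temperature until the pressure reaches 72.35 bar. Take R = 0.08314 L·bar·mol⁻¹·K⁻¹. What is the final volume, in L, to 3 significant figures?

V constant ⇒ P ∝ T: V₂ = V₁; P₂ = P₁·(T₂/T₁) = 64.95 bar.
T constant ⇒ Boyle's law P V = const: T₃ = T₂; V₃ = V₂·(P₂/P₃) = 0.01461 L.

V₃ ≈ 0.0146 L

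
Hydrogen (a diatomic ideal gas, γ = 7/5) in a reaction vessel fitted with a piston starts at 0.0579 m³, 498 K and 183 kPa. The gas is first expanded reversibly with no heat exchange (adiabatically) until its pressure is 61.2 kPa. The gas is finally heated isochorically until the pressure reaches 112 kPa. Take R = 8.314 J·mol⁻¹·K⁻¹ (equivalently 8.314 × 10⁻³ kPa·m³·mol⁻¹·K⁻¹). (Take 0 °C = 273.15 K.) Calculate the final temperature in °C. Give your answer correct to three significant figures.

T₃ ≈ 393 °C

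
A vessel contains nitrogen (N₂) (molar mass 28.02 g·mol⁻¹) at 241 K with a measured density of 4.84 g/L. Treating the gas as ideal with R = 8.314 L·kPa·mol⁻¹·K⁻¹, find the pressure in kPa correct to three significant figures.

ρ = PM/(RT) ⇒ P = ρRT/M = (4.84 × 8.314 × 241.0) / 28.02

P ≈ 346 kPa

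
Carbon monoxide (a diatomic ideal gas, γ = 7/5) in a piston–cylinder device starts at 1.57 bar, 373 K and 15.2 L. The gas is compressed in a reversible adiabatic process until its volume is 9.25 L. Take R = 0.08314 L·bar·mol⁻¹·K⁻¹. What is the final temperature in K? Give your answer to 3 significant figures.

Adiabatic (γ = 7/5), T V^(γ−1) and P V^γ constant: T₂ = T₁·(V₁/V₂)^(γ−1) = 455.0 K; P₂ = P₁·(V₁/V₂)^γ = 3.147 bar.

T₂ ≈ 455 K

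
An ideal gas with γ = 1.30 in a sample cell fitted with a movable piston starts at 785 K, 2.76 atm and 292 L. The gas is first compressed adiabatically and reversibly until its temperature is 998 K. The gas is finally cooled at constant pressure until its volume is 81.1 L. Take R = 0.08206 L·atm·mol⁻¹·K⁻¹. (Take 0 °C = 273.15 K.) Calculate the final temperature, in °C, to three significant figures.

Adiabatic (γ = 1.30), T V^(γ−1) and P V^γ constant: P₂ = P₁·(T₂/T₁)^(γ/(γ−1)) = 7.811 atm; V₂ = V₁·(T₁/T₂)^(1/(γ−1)) = 131.2 L.
Isobaric, so V/T is constant: P₃ = P₂; T₃ = T₂·(V₃/V₂) = 617.0 K.

T₃ ≈ 344 °C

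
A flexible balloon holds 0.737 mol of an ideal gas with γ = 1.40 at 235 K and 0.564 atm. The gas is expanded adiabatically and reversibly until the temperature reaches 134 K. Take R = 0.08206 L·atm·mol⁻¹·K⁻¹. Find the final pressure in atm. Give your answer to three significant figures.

P₂ ≈ 0.0790 atm

From PV = nRT: V₁ = nRT₁/P₁ = 25.20 L.
Adiabatic (γ = 1.40), T V^(γ−1) and P V^γ constant: P₂ = P₁·(T₂/T₁)^(γ/(γ−1)) = 0.07896 atm; V₂ = V₁·(T₁/T₂)^(1/(γ−1)) = 102.6 L.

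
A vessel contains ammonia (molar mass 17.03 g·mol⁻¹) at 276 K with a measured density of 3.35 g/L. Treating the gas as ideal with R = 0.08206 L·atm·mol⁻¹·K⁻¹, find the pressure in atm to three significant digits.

P ≈ 4.46 atm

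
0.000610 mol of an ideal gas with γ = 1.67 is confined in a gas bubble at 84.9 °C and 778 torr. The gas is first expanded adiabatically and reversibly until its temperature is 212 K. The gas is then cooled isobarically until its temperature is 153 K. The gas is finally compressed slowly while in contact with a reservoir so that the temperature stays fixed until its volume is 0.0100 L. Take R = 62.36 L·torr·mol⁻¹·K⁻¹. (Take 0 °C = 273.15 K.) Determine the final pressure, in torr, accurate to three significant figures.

Convert: T₁ = 358.0 K.
From PV = nRT: V₁ = nRT₁/P₁ = 0.01751 L.
Reversible adiabatic, γ = 1.67: P₂ = P₁·(T₂/T₁)^(γ/(γ−1)) = 210.7 torr; V₂ = V₁·(T₁/T₂)^(1/(γ−1)) = 0.03827 L.
Isobaric, so V/T is constant: P₃ = P₂; V₃ = V₂·(T₃/T₂) = 0.02762 L.
Isothermal, so P V is constant: T₄ = T₃; P₄ = P₃·(V₃/V₄) = 582.0 torr.

P₄ ≈ 582 torr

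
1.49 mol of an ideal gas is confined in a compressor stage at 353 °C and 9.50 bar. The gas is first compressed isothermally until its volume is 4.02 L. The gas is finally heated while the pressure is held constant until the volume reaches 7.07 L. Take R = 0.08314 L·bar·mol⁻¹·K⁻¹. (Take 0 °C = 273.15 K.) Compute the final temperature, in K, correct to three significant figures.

Convert: T₁ = 626.1 K.
From PV = nRT: V₁ = nRT₁/P₁ = 8.165 L.
Isothermal, so P V is constant: T₂ = T₁; P₂ = P₁·(V₁/V₂) = 19.30 bar.
Isobaric, so V/T is constant: P₃ = P₂; T₃ = T₂·(V₃/V₂) = 1101 K.

T₃ ≈ 1.10e+03 K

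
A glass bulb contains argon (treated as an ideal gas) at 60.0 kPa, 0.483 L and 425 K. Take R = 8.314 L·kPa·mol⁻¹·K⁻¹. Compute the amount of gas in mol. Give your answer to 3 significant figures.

n ≈ 0.00820 mol

PV = nRT ⇒ n = PV/(RT) = (60.0 × 0.483) / (8.314 × 425)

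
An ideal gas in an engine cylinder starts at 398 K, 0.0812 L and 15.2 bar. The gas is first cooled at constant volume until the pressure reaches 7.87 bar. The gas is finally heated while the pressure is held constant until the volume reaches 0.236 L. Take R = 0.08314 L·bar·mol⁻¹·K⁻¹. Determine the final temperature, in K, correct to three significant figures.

T₃ ≈ 599 K

V constant ⇒ P ∝ T: V₂ = V₁; T₂ = T₁·(P₂/P₁) = 206.1 K.
Isobaric, so V/T is constant: P₃ = P₂; T₃ = T₂·(V₃/V₂) = 598.9 K.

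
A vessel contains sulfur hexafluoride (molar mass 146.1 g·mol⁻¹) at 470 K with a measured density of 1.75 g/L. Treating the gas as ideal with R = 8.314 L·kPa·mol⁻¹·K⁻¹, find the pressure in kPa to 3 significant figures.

ρ = PM/(RT) ⇒ P = ρRT/M = (1.75 × 8.314 × 470.0) / 146.1

P ≈ 46.8 kPa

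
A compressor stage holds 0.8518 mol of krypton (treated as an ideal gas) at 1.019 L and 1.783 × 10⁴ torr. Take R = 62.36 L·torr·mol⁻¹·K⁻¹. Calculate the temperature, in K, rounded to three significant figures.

T ≈ 342 K

PV = nRT ⇒ T = PV/(nR) = (1.783e+04 × 1.019) / (0.8518 × 62.36)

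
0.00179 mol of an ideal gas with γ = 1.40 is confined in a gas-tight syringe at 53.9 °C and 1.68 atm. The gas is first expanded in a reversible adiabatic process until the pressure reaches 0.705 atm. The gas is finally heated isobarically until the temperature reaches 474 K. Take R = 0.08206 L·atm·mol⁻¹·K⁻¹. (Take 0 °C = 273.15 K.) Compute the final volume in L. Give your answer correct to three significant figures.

Convert: T₁ = 327.0 K.
From PV = nRT: V₁ = nRT₁/P₁ = 0.02859 L.
Adiabatic (γ = 1.40), T V^(γ−1) and P V^γ constant: T₂ = T₁·(P₂/P₁)^((γ−1)/γ) = 255.2 K; V₂ = V₁·(P₁/P₂)^(1/γ) = 0.05317 L.
P constant ⇒ V ∝ T: P₃ = P₂; V₃ = V₂·(T₃/T₂) = 0.09876 L.

V₃ ≈ 0.0988 L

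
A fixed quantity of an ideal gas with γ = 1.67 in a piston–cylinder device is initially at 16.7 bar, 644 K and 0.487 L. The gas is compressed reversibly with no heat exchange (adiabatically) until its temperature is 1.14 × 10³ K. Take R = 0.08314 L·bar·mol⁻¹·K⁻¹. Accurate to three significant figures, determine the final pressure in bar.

P₂ ≈ 69.3 bar

Reversible adiabatic, γ = 1.67: P₂ = P₁·(T₂/T₁)^(γ/(γ−1)) = 69.33 bar; V₂ = V₁·(T₁/T₂)^(1/(γ−1)) = 0.2077 L.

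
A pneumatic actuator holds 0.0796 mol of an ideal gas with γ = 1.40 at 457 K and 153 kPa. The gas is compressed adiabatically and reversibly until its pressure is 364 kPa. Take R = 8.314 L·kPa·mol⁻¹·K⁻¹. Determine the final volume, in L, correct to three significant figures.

V₂ ≈ 1.06 L

From PV = nRT: V₁ = nRT₁/P₁ = 1.977 L.
Adiabatic (γ = 1.40), T V^(γ−1) and P V^γ constant: T₂ = T₁·(P₂/P₁)^((γ−1)/γ) = 585.4 K; V₂ = V₁·(P₁/P₂)^(1/γ) = 1.064 L.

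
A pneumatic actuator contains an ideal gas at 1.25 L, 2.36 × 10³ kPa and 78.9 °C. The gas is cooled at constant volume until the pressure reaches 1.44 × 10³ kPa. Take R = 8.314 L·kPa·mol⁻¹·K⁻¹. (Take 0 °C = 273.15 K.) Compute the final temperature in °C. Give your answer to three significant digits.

Convert: T₁ = 352.0 K.
V constant ⇒ P ∝ T: V₂ = V₁; T₂ = T₁·(P₂/P₁) = 214.8 K.

T₂ ≈ -58.3 °C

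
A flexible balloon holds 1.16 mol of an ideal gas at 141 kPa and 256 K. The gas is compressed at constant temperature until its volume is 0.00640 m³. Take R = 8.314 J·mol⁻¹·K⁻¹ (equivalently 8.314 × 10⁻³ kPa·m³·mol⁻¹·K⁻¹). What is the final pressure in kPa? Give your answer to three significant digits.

P₂ ≈ 386 kPa

From PV = nRT: V₁ = nRT₁/P₁ = 0.01751 m³.
T constant ⇒ Boyle's law P V = const: T₂ = T₁; P₂ = P₁·(V₁/V₂) = 385.8 kPa.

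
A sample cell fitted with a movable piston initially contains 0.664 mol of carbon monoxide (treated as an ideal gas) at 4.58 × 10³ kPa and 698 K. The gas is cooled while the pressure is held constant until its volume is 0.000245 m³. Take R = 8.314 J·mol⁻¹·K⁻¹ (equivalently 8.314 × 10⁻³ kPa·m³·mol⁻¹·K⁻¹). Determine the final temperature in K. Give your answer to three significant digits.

T₂ ≈ 203 K

From PV = nRT: V₁ = nRT₁/P₁ = 0.0008413 m³.
Isobaric, so V/T is constant: P₂ = P₁; T₂ = T₁·(V₂/V₁) = 203.3 K.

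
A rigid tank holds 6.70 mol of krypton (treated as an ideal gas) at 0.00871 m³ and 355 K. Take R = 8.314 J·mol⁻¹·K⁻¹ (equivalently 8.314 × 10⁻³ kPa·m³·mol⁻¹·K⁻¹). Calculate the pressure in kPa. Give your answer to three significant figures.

PV = nRT ⇒ P = nRT/V = (6.70 × 8.314 × 10⁻³ × 355) / 0.00871

P ≈ 2.27e+03 kPa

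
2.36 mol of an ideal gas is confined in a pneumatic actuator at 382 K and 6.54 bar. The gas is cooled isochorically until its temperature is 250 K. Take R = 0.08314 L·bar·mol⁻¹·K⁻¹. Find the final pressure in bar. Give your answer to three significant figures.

From PV = nRT: V₁ = nRT₁/P₁ = 11.46 L.
Isochoric, so P/T is constant: V₂ = V₁; P₂ = P₁·(T₂/T₁) = 4.280 bar.

P₂ ≈ 4.28 bar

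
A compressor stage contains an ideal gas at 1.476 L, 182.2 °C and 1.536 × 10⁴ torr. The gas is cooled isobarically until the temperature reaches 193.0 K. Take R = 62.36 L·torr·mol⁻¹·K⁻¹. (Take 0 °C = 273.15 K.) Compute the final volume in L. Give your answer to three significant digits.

V₂ ≈ 0.626 L

Convert: T₁ = 455.3 K.
Isobaric, so V/T is constant: P₂ = P₁; V₂ = V₁·(T₂/T₁) = 0.6256 L.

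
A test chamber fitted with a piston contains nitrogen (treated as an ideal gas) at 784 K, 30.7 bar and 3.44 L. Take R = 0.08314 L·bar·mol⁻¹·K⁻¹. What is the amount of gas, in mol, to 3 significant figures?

n ≈ 1.62 mol

PV = nRT ⇒ n = PV/(RT) = (30.7 × 3.44) / (0.08314 × 784)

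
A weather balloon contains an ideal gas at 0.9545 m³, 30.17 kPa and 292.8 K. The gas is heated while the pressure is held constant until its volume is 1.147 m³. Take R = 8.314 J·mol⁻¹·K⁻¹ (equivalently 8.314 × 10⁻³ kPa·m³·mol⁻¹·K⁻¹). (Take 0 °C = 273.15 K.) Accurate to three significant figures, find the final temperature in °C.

T₂ ≈ 78.7 °C

P constant ⇒ V ∝ T: P₂ = P₁; T₂ = T₁·(V₂/V₁) = 351.9 K.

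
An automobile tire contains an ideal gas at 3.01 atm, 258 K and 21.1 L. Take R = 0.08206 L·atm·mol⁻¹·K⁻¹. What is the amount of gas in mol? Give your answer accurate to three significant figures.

PV = nRT ⇒ n = PV/(RT) = (3.01 × 21.1) / (0.08206 × 258)

n ≈ 3.00 mol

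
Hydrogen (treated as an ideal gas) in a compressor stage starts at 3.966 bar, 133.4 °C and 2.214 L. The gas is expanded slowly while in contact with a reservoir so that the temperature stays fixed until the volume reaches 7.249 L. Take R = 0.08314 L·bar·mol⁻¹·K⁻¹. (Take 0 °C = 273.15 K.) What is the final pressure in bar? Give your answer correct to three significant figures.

Convert: T₁ = 406.5 K.
Isothermal, so P V is constant: T₂ = T₁; P₂ = P₁·(V₁/V₂) = 1.211 bar.

P₂ ≈ 1.21 bar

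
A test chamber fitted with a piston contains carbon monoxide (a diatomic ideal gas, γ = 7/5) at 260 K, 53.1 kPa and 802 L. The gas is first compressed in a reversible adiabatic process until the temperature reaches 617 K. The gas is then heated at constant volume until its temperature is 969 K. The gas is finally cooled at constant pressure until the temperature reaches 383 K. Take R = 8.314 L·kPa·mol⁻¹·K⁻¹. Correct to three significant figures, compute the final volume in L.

V₄ ≈ 36.5 L

Reversible adiabatic, γ = 7/5: P₂ = P₁·(T₂/T₁)^(γ/(γ−1)) = 1093 kPa; V₂ = V₁·(T₁/T₂)^(1/(γ−1)) = 92.45 L.
Isochoric, so P/T is constant: V₃ = V₂; P₃ = P₂·(T₃/T₂) = 1717 kPa.
P constant ⇒ V ∝ T: P₄ = P₃; V₄ = V₃·(T₄/T₃) = 36.54 L.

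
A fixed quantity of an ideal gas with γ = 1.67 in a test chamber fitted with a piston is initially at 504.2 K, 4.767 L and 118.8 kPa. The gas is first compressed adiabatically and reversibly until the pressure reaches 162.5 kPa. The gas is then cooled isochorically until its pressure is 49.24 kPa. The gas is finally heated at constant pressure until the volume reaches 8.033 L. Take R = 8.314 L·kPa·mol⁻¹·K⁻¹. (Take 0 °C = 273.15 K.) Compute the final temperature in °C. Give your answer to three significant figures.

T₄ ≈ 79.0 °C

Reversible adiabatic, γ = 1.67: T₂ = T₁·(P₂/P₁)^((γ−1)/γ) = 571.7 K; V₂ = V₁·(P₁/P₂)^(1/γ) = 3.952 L.
Isochoric, so P/T is constant: V₃ = V₂; T₃ = T₂·(P₃/P₂) = 173.2 K.
Isobaric, so V/T is constant: P₄ = P₃; T₄ = T₃·(V₄/V₃) = 352.2 K.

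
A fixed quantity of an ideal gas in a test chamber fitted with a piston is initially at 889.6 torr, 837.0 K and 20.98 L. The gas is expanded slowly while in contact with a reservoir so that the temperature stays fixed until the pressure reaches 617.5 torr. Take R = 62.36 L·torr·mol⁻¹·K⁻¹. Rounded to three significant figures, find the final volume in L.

V₂ ≈ 30.2 L

Isothermal, so P V is constant: T₂ = T₁; V₂ = V₁·(P₁/P₂) = 30.22 L.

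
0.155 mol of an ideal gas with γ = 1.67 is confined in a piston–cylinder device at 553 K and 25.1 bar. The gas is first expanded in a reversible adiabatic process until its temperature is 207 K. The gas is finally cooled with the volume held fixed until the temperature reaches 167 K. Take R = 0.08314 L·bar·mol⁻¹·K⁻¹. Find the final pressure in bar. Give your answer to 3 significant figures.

P₃ ≈ 1.75 bar

From PV = nRT: V₁ = nRT₁/P₁ = 0.2839 L.
Adiabatic (γ = 1.67), T V^(γ−1) and P V^γ constant: P₂ = P₁·(T₂/T₁)^(γ/(γ−1)) = 2.168 bar; V₂ = V₁·(T₁/T₂)^(1/(γ−1)) = 1.231 L.
Isochoric, so P/T is constant: V₃ = V₂; P₃ = P₂·(T₃/T₂) = 1.749 bar.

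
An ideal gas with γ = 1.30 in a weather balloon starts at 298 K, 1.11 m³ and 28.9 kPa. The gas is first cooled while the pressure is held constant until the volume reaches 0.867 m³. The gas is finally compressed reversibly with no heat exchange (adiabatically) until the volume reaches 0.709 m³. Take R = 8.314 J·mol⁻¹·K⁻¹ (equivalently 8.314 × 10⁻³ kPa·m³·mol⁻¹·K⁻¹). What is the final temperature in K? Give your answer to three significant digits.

T₃ ≈ 247 K

P constant ⇒ V ∝ T: P₂ = P₁; T₂ = T₁·(V₂/V₁) = 232.8 K.
Reversible adiabatic, γ = 1.30: T₃ = T₂·(V₂/V₃)^(γ−1) = 247.2 K; P₃ = P₂·(V₂/V₃)^γ = 37.54 kPa.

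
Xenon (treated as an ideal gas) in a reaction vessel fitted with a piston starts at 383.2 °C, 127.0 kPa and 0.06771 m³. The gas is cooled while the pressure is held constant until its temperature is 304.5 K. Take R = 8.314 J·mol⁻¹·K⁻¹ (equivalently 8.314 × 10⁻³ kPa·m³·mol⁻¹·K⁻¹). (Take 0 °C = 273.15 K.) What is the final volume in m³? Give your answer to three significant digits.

Convert: T₁ = 656.3 K.
P constant ⇒ V ∝ T: P₂ = P₁; V₂ = V₁·(T₂/T₁) = 0.03141 m³.

V₂ ≈ 0.0314 m³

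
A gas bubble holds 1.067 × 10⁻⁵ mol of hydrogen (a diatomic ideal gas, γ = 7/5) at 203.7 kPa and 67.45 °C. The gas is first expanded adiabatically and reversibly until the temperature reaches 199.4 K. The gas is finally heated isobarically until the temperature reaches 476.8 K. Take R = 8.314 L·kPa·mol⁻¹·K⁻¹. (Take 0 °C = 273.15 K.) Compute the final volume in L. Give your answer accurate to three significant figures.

V₃ ≈ 0.00135 L

Convert: T₁ = 340.6 K.
From PV = nRT: V₁ = nRT₁/P₁ = 0.0001483 L.
Reversible adiabatic, γ = 7/5: P₂ = P₁·(T₂/T₁)^(γ/(γ−1)) = 31.27 kPa; V₂ = V₁·(T₁/T₂)^(1/(γ−1)) = 0.0005656 L.
Isobaric, so V/T is constant: P₃ = P₂; V₃ = V₂·(T₃/T₂) = 0.001353 L.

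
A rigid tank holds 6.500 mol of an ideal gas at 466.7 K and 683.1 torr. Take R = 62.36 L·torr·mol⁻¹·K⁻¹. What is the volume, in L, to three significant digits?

V ≈ 277 L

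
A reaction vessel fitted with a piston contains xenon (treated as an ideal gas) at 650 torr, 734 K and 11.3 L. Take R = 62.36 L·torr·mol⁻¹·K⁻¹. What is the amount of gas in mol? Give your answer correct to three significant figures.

PV = nRT ⇒ n = PV/(RT) = (650 × 11.3) / (62.36 × 734)

n ≈ 0.160 mol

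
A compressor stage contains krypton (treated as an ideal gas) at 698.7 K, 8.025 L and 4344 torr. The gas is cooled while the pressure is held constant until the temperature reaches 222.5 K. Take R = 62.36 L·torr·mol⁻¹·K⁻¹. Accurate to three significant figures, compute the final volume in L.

V₂ ≈ 2.56 L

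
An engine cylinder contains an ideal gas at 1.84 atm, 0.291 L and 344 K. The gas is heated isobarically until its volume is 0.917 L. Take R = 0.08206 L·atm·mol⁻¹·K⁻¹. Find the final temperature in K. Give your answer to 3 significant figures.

T₂ ≈ 1.08e+03 K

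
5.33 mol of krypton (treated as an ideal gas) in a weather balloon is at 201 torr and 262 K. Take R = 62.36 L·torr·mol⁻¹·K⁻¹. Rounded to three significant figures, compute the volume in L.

V ≈ 433 L

PV = nRT ⇒ V = nRT/P = (5.33 × 62.36 × 262) / 201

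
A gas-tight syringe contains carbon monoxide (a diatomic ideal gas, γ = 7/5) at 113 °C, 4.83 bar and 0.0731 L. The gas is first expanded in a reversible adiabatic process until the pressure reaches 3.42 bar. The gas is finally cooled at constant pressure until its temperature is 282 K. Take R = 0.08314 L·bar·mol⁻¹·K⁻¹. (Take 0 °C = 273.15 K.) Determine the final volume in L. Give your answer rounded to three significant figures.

Convert: T₁ = 386.1 K.
Adiabatic (γ = 7/5), T V^(γ−1) and P V^γ constant: T₂ = T₁·(P₂/P₁)^((γ−1)/γ) = 349.9 K; V₂ = V₁·(P₁/P₂)^(1/γ) = 0.09354 L.
P constant ⇒ V ∝ T: P₃ = P₂; V₃ = V₂·(T₃/T₂) = 0.07539 L.

V₃ ≈ 0.0754 L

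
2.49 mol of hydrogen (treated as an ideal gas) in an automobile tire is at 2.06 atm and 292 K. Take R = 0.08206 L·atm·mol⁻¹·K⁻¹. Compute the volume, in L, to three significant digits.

PV = nRT ⇒ V = nRT/P = (2.49 × 0.08206 × 292) / 2.06

V ≈ 29.0 L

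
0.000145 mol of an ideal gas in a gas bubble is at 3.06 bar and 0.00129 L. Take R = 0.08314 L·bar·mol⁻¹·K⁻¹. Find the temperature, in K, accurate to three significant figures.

T ≈ 327 K

PV = nRT ⇒ T = PV/(nR) = (3.06 × 0.00129) / (0.000145 × 0.08314)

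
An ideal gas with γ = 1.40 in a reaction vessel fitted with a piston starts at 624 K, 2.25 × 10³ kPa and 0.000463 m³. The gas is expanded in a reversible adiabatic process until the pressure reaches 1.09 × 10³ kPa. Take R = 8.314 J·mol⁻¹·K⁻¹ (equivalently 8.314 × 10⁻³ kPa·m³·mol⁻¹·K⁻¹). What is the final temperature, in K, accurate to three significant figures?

T₂ ≈ 507 K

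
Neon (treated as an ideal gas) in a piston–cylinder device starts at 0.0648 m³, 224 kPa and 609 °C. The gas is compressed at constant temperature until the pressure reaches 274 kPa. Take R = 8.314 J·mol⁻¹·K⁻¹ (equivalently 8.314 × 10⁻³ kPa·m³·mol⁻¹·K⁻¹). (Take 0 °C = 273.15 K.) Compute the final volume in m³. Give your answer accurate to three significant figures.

V₂ ≈ 0.0530 m³

Convert: T₁ = 882.1 K.
T constant ⇒ Boyle's law P V = const: T₂ = T₁; V₂ = V₁·(P₁/P₂) = 0.05298 m³.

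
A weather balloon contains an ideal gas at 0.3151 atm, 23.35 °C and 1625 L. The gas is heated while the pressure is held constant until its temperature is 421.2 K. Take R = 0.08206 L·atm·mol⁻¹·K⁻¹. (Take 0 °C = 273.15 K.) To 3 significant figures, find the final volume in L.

Convert: T₁ = 296.5 K.
Isobaric, so V/T is constant: P₂ = P₁; V₂ = V₁·(T₂/T₁) = 2308 L.

V₂ ≈ 2.31e+03 L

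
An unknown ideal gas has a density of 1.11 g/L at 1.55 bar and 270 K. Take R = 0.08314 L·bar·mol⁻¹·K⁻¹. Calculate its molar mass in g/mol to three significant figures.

ρ = PM/(RT) ⇒ M = ρRT/P = (1.11 × 0.08314 × 270.0) / 1.55

M ≈ 16.1 g/mol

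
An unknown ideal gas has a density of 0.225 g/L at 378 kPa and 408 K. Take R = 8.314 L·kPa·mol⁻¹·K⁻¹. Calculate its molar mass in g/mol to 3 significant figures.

ρ = PM/(RT) ⇒ M = ρRT/P = (0.225 × 8.314 × 408.0) / 378

M ≈ 2.02 g/mol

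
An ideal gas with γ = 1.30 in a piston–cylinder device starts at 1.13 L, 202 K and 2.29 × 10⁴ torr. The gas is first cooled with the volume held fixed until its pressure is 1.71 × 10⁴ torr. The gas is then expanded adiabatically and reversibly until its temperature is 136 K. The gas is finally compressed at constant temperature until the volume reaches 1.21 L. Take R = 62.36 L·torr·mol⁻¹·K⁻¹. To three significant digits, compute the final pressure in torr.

P₄ ≈ 1.44e+04 torr

Isochoric, so P/T is constant: V₂ = V₁; T₂ = T₁·(P₂/P₁) = 150.8 K.
Adiabatic (γ = 1.30), T V^(γ−1) and P V^γ constant: P₃ = P₂·(T₃/T₂)^(γ/(γ−1)) = 1.092e+04 torr; V₃ = V₂·(T₂/T₃)^(1/(γ−1)) = 1.596 L.
Isothermal, so P V is constant: T₄ = T₃; P₄ = P₃·(V₃/V₄) = 1.440e+04 torr.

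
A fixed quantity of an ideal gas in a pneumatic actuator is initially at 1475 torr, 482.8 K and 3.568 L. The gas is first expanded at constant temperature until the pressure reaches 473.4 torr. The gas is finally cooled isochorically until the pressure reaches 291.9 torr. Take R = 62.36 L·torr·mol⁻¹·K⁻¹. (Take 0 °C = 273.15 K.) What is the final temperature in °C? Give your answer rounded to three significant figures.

T₃ ≈ 24.5 °C

T constant ⇒ Boyle's law P V = const: T₂ = T₁; V₂ = V₁·(P₁/P₂) = 11.12 L.
V constant ⇒ P ∝ T: V₃ = V₂; T₃ = T₂·(P₃/P₂) = 297.7 K.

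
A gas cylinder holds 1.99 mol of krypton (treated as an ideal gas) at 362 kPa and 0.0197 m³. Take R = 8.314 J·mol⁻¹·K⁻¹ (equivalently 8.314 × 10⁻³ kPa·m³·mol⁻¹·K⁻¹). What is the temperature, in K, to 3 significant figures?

PV = nRT ⇒ T = PV/(nR) = (362 × 0.0197) / (1.99 × 8.314 × 10⁻³)

T ≈ 431 K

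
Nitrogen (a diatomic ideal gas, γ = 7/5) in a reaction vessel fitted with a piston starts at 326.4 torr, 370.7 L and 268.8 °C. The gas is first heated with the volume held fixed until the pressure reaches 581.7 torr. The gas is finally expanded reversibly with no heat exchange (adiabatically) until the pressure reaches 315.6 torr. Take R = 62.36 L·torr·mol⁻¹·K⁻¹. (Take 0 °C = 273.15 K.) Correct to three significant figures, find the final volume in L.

V₃ ≈ 574 L

Convert: T₁ = 542.0 K.
Isochoric, so P/T is constant: V₂ = V₁; T₂ = T₁·(P₂/P₁) = 965.8 K.
Adiabatic (γ = 7/5), T V^(γ−1) and P V^γ constant: T₃ = T₂·(P₃/P₂)^((γ−1)/γ) = 811.0 K; V₃ = V₂·(P₂/P₃)^(1/γ) = 573.7 L.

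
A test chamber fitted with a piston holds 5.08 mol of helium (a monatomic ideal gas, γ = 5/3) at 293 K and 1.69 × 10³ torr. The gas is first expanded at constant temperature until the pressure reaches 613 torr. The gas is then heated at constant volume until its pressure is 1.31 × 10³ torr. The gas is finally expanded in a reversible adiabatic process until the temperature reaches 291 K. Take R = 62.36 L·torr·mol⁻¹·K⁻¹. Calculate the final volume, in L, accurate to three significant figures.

V₄ ≈ 478 L

From PV = nRT: V₁ = nRT₁/P₁ = 54.92 L.
Isothermal, so P V is constant: T₂ = T₁; V₂ = V₁·(P₁/P₂) = 151.4 L.
V constant ⇒ P ∝ T: V₃ = V₂; T₃ = T₂·(P₃/P₂) = 626.2 K.
Adiabatic (γ = 5/3), T V^(γ−1) and P V^γ constant: P₄ = P₃·(T₄/T₃)^(γ/(γ−1)) = 192.9 torr; V₄ = V₃·(T₃/T₄)^(1/(γ−1)) = 477.9 L.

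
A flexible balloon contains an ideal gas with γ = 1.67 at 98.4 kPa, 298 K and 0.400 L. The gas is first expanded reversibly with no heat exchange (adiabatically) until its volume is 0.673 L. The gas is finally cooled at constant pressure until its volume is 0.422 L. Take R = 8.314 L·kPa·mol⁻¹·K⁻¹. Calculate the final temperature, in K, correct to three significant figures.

Adiabatic (γ = 1.67), T V^(γ−1) and P V^γ constant: T₂ = T₁·(V₁/V₂)^(γ−1) = 210.3 K; P₂ = P₁·(V₁/V₂)^γ = 41.27 kPa.
P constant ⇒ V ∝ T: P₃ = P₂; T₃ = T₂·(V₃/V₂) = 131.9 K.

T₃ ≈ 132 K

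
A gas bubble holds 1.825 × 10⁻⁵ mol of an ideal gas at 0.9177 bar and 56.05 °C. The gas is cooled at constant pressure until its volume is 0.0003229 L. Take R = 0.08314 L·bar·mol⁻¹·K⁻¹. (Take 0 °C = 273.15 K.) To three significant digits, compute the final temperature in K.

Convert: T₁ = 329.2 K.
From PV = nRT: V₁ = nRT₁/P₁ = 0.0005443 L.
P constant ⇒ V ∝ T: P₂ = P₁; T₂ = T₁·(V₂/V₁) = 195.3 K.

T₂ ≈ 195 K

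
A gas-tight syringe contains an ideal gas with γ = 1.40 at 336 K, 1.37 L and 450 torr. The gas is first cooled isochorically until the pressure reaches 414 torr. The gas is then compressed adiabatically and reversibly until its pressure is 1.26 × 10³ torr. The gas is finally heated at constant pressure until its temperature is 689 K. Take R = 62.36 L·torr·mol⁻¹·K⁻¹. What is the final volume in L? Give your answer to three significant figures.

Isochoric, so P/T is constant: V₂ = V₁; T₂ = T₁·(P₂/P₁) = 309.1 K.
Reversible adiabatic, γ = 1.40: T₃ = T₂·(P₃/P₂)^((γ−1)/γ) = 424.8 K; V₃ = V₂·(P₂/P₃)^(1/γ) = 0.6187 L.
Isobaric, so V/T is constant: P₄ = P₃; V₄ = V₃·(T₄/T₃) = 1.003 L.

V₄ ≈ 1.00 L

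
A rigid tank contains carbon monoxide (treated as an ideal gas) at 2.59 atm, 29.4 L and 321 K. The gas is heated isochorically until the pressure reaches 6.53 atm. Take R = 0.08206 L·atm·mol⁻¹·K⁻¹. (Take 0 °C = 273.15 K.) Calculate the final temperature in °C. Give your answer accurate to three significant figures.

T₂ ≈ 536 °C

Isochoric, so P/T is constant: V₂ = V₁; T₂ = T₁·(P₂/P₁) = 809.3 K.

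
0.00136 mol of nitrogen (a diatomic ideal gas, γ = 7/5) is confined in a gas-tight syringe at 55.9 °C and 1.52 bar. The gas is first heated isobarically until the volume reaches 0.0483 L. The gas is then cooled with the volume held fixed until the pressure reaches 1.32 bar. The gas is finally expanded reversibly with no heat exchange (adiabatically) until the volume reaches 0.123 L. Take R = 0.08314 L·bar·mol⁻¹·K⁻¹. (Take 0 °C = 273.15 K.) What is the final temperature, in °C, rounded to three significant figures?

T₄ ≈ 115 °C

Convert: T₁ = 329.0 K.
From PV = nRT: V₁ = nRT₁/P₁ = 0.02448 L.
Isobaric, so V/T is constant: P₂ = P₁; T₂ = T₁·(V₂/V₁) = 649.3 K.
Isochoric, so P/T is constant: V₃ = V₂; T₃ = T₂·(P₃/P₂) = 563.9 K.
Reversible adiabatic, γ = 7/5: T₄ = T₃·(V₃/V₄)^(γ−1) = 388.0 K; P₄ = P₃·(V₃/V₄)^γ = 0.3566 bar.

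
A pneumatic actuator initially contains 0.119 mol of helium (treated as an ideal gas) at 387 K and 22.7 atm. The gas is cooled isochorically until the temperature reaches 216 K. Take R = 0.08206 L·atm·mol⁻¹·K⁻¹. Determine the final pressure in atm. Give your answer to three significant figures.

P₂ ≈ 12.7 atm

From PV = nRT: V₁ = nRT₁/P₁ = 0.1665 L.
Isochoric, so P/T is constant: V₂ = V₁; P₂ = P₁·(T₂/T₁) = 12.67 atm.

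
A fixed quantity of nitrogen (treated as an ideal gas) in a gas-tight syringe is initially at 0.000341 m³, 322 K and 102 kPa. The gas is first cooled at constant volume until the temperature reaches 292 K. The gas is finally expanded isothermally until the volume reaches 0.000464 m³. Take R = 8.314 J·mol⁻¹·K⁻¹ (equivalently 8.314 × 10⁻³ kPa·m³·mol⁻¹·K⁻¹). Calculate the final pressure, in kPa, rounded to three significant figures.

P₃ ≈ 68.0 kPa

Isochoric, so P/T is constant: V₂ = V₁; P₂ = P₁·(T₂/T₁) = 92.50 kPa.
T constant ⇒ Boyle's law P V = const: T₃ = T₂; P₃ = P₂·(V₂/V₃) = 67.98 kPa.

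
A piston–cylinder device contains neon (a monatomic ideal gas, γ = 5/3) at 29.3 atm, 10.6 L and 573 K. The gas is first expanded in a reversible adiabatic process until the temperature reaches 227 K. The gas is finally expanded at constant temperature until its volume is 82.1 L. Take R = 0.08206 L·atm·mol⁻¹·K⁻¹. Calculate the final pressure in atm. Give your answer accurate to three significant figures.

Reversible adiabatic, γ = 5/3: P₂ = P₁·(T₂/T₁)^(γ/(γ−1)) = 2.894 atm; V₂ = V₁·(T₁/T₂)^(1/(γ−1)) = 42.51 L.
Isothermal, so P V is constant: T₃ = T₂; P₃ = P₂·(V₂/V₃) = 1.499 atm.

P₃ ≈ 1.50 atm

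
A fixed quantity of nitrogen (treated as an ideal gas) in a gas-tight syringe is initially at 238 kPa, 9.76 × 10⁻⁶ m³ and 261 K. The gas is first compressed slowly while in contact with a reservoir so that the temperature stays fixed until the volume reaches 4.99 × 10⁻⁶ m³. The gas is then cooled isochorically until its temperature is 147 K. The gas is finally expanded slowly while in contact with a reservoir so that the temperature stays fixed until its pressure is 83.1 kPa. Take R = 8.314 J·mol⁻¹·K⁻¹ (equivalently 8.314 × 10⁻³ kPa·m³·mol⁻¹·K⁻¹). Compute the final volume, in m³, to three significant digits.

V₄ ≈ 1.57e-05 m³

T constant ⇒ Boyle's law P V = const: T₂ = T₁; P₂ = P₁·(V₁/V₂) = 465.5 kPa.
Isochoric, so P/T is constant: V₃ = V₂; P₃ = P₂·(T₃/T₂) = 262.2 kPa.
Isothermal, so P V is constant: T₄ = T₃; V₄ = V₃·(P₃/P₄) = 1.574e-05 m³.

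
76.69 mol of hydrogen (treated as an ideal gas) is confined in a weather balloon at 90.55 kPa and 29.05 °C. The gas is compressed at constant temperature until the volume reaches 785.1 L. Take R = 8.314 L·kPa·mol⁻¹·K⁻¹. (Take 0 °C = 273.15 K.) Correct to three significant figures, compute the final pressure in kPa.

P₂ ≈ 245 kPa

Convert: T₁ = 302.2 K.
From PV = nRT: V₁ = nRT₁/P₁ = 2128 L.
T constant ⇒ Boyle's law P V = const: T₂ = T₁; P₂ = P₁·(V₁/V₂) = 245.4 kPa.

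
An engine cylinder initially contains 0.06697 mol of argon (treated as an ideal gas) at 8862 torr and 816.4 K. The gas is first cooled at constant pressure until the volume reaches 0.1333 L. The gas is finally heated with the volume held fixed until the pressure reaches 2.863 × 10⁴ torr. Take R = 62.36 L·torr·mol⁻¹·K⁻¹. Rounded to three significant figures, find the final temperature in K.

T₃ ≈ 914 K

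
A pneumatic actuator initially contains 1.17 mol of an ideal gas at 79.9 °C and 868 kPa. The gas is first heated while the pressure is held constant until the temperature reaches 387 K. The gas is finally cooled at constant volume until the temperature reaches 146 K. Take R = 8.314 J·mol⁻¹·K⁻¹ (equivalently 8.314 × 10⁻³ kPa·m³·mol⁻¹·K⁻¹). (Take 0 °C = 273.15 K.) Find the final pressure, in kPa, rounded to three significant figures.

P₃ ≈ 327 kPa

Convert: T₁ = 353.0 K.
From PV = nRT: V₁ = nRT₁/P₁ = 0.003957 m³.
Isobaric, so V/T is constant: P₂ = P₁; V₂ = V₁·(T₂/T₁) = 0.004337 m³.
V constant ⇒ P ∝ T: V₃ = V₂; P₃ = P₂·(T₃/T₂) = 327.5 kPa.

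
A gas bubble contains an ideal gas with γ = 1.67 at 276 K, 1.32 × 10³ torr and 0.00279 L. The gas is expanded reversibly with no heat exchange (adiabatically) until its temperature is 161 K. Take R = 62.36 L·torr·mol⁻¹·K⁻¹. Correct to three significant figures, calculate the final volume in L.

Adiabatic (γ = 1.67), T V^(γ−1) and P V^γ constant: P₂ = P₁·(T₂/T₁)^(γ/(γ−1)) = 344.4 torr; V₂ = V₁·(T₁/T₂)^(1/(γ−1)) = 0.006237 L.

V₂ ≈ 0.00624 L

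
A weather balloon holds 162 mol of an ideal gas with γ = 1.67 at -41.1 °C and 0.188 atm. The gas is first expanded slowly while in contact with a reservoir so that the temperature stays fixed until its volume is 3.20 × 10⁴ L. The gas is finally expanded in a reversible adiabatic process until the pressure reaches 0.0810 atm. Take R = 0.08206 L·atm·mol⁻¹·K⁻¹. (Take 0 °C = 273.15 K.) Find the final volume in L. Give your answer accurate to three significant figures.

Convert: T₁ = 232.0 K.
From PV = nRT: V₁ = nRT₁/P₁ = 1.641e+04 L.
Isothermal, so P V is constant: T₂ = T₁; P₂ = P₁·(V₁/V₂) = 0.09640 atm.
Adiabatic (γ = 1.67), T V^(γ−1) and P V^γ constant: T₃ = T₂·(P₃/P₂)^((γ−1)/γ) = 216.4 K; V₃ = V₂·(P₂/P₃)^(1/γ) = 3.552e+04 L.

V₃ ≈ 3.55e+04 L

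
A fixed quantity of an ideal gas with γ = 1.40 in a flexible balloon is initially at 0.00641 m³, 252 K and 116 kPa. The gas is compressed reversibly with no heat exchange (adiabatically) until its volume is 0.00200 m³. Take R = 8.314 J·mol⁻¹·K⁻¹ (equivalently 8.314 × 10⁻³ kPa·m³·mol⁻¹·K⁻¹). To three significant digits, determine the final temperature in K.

T₂ ≈ 402 K

Adiabatic (γ = 1.40), T V^(γ−1) and P V^γ constant: T₂ = T₁·(V₁/V₂)^(γ−1) = 401.5 K; P₂ = P₁·(V₁/V₂)^γ = 592.4 kPa.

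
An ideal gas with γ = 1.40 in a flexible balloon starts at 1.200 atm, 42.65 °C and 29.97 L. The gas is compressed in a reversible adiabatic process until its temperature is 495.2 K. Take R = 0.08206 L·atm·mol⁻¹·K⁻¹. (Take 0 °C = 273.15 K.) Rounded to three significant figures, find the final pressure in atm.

Convert: T₁ = 315.8 K.
Adiabatic (γ = 1.40), T V^(γ−1) and P V^γ constant: P₂ = P₁·(T₂/T₁)^(γ/(γ−1)) = 5.794 atm; V₂ = V₁·(T₁/T₂)^(1/(γ−1)) = 9.733 L.

P₂ ≈ 5.79 atm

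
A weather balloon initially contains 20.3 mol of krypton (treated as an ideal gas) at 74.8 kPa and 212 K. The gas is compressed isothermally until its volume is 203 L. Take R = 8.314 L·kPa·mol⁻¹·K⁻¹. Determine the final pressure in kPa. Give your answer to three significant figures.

P₂ ≈ 176 kPa

From PV = nRT: V₁ = nRT₁/P₁ = 478.3 L.
Isothermal, so P V is constant: T₂ = T₁; P₂ = P₁·(V₁/V₂) = 176.3 kPa.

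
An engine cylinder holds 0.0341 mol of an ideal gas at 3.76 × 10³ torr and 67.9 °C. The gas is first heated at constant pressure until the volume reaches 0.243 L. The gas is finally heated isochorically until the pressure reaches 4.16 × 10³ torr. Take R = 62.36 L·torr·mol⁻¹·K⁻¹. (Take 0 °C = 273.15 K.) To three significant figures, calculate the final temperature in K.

Convert: T₁ = 341.0 K.
From PV = nRT: V₁ = nRT₁/P₁ = 0.1929 L.
P constant ⇒ V ∝ T: P₂ = P₁; T₂ = T₁·(V₂/V₁) = 429.7 K.
Isochoric, so P/T is constant: V₃ = V₂; T₃ = T₂·(P₃/P₂) = 475.4 K.

T₃ ≈ 475 K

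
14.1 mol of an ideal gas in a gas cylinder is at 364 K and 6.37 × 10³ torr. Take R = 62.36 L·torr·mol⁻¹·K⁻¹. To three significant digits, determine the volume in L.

PV = nRT ⇒ V = nRT/P = (14.1 × 62.36 × 364) / 6.37e+03

V ≈ 50.2 L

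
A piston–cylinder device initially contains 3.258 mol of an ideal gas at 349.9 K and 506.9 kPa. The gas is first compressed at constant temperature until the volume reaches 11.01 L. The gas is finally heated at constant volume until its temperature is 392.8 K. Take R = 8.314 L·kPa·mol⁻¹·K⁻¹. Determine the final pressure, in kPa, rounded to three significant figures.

P₃ ≈ 966 kPa

From PV = nRT: V₁ = nRT₁/P₁ = 18.70 L.
Isothermal, so P V is constant: T₂ = T₁; P₂ = P₁·(V₁/V₂) = 860.8 kPa.
V constant ⇒ P ∝ T: V₃ = V₂; P₃ = P₂·(T₃/T₂) = 966.4 kPa.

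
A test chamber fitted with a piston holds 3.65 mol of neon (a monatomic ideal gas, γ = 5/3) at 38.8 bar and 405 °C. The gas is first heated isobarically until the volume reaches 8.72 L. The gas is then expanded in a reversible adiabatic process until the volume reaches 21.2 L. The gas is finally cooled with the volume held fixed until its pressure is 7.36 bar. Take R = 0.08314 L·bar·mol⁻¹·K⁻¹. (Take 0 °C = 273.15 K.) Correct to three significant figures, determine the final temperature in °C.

T₄ ≈ 241 °C

Convert: T₁ = 678.1 K.
From PV = nRT: V₁ = nRT₁/P₁ = 5.304 L.
P constant ⇒ V ∝ T: P₂ = P₁; T₂ = T₁·(V₂/V₁) = 1115 K.
Reversible adiabatic, γ = 5/3: T₃ = T₂·(V₂/V₃)^(γ−1) = 616.6 K; P₃ = P₂·(V₂/V₃)^γ = 8.827 bar.
V constant ⇒ P ∝ T: V₄ = V₃; T₄ = T₃·(P₄/P₃) = 514.2 K.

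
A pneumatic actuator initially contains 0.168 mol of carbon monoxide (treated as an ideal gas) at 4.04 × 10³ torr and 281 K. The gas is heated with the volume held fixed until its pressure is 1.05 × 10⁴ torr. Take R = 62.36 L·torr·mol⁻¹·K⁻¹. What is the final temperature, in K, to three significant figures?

T₂ ≈ 730 K

From PV = nRT: V₁ = nRT₁/P₁ = 0.7287 L.
V constant ⇒ P ∝ T: V₂ = V₁; T₂ = T₁·(P₂/P₁) = 730.3 K.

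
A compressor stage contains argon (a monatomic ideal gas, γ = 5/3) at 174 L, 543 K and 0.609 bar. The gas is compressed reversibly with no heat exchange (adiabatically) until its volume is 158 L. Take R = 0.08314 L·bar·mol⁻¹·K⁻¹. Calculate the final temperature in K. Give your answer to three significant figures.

T₂ ≈ 579 K

Reversible adiabatic, γ = 5/3: T₂ = T₁·(V₁/V₂)^(γ−1) = 579.1 K; P₂ = P₁·(V₁/V₂)^γ = 0.7152 bar.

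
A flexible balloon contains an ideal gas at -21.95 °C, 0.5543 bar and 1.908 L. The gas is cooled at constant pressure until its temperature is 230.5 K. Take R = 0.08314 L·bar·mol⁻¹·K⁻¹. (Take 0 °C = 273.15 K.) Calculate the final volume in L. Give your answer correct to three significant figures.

Convert: T₁ = 251.2 K.
P constant ⇒ V ∝ T: P₂ = P₁; V₂ = V₁·(T₂/T₁) = 1.751 L.

V₂ ≈ 1.75 L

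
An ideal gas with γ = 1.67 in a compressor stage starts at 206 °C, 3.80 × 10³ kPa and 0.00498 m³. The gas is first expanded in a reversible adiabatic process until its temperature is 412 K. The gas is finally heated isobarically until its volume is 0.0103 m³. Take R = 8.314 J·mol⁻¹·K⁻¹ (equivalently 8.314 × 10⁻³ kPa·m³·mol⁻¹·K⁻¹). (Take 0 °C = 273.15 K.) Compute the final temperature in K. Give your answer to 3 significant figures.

T₃ ≈ 680 K

Convert: T₁ = 479.1 K.
Adiabatic (γ = 1.67), T V^(γ−1) and P V^γ constant: P₂ = P₁·(T₂/T₁)^(γ/(γ−1)) = 2608 kPa; V₂ = V₁·(T₁/T₂)^(1/(γ−1)) = 0.006239 m³.
P constant ⇒ V ∝ T: P₃ = P₂; T₃ = T₂·(V₃/V₂) = 680.2 K.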